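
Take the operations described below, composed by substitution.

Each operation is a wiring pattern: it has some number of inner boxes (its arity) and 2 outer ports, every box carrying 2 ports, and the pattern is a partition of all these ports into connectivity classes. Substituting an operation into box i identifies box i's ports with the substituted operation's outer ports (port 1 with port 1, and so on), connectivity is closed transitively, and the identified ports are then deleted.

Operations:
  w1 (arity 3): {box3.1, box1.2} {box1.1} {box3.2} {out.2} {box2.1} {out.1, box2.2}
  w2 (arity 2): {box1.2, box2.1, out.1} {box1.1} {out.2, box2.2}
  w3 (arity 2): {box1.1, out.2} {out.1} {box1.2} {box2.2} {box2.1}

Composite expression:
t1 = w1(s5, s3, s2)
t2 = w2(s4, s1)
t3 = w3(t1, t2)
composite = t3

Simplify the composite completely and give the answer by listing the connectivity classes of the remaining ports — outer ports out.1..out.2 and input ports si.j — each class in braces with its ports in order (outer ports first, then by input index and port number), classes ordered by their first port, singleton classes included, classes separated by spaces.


{out.1} {out.2, s3.2} {s1.1, s4.2} {s1.2} {s2.1, s5.2} {s2.2} {s3.1} {s4.1} {s5.1}


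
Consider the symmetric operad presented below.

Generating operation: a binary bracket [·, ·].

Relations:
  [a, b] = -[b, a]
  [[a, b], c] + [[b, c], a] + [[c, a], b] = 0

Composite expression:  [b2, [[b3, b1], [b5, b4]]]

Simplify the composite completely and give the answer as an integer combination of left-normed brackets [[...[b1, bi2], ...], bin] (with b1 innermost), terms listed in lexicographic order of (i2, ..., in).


-[[[[b1, b3], b4], b5], b2] + [[[[b1, b3], b5], b4], b2]

Skip Jacobi rewriting: expand, keep b1-initial words, read off terms.
Composite bracket: [b2, [[b3, b1], [b5, b4]]]
Full expansion: 16 signed words from ab - ba (2^4 = 16).
The b1-initial words carry the normal form:
  the word b1b3b4b5b2 carries sign -1 and contributes -[[[[b1, b3], b4], b5], b2]
  the word b1b3b5b4b2 carries sign +1 and contributes +[[[[b1, b3], b5], b4], b2]


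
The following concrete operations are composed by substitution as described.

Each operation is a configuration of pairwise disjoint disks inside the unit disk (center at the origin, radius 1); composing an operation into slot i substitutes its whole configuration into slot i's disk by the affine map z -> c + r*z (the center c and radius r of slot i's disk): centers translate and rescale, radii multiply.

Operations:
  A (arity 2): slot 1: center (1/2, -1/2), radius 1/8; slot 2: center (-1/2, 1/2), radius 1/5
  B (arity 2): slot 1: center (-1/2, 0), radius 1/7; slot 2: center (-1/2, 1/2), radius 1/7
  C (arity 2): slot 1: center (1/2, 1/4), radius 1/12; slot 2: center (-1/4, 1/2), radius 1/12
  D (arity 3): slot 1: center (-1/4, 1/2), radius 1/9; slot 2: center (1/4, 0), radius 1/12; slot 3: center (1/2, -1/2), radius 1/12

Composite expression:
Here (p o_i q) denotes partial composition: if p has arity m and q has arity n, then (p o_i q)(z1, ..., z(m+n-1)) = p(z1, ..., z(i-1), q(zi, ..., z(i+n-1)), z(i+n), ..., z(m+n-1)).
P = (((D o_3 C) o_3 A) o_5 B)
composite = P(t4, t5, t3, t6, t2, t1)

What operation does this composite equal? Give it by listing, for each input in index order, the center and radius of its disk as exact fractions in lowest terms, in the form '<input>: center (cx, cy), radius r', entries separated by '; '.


Below D, radii multiply path by path; the t-disk centers shift.
input t4: composing its 1 substitution step yields center (-1/4, 1/2), radius 1/9
input t5: composing its 1 substitution step yields center (1/4, 0), radius 1/12
input t3: composing its 3 substitution steps yields center (157/288, -139/288), radius 1/1152
input t6: composing its 3 substitution steps yields center (155/288, -137/288), radius 1/720
input t2: composing its 3 substitution steps yields center (137/288, -11/24), radius 1/1008
input t1: composing its 3 substitution steps yields center (137/288, -131/288), radius 1/1008

t1: center (137/288, -131/288), radius 1/1008; t2: center (137/288, -11/24), radius 1/1008; t3: center (157/288, -139/288), radius 1/1152; t4: center (-1/4, 1/2), radius 1/9; t5: center (1/4, 0), radius 1/12; t6: center (155/288, -137/288), radius 1/720


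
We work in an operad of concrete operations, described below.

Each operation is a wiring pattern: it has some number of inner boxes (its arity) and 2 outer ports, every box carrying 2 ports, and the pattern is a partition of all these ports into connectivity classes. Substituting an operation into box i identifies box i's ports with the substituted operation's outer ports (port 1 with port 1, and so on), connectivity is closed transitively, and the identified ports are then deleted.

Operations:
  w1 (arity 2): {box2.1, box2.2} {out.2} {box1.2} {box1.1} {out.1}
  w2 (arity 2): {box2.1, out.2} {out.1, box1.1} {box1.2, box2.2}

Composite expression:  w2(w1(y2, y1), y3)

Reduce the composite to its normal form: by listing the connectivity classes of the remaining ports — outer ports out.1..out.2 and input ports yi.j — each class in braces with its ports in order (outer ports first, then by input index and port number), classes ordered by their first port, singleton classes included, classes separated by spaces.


{out.1} {out.2, y3.1} {y1.1, y1.2} {y2.1} {y2.2} {y3.2}

Reachability decides: close wires over w2-identified ports.
stage w1: inputs (y2, y1), connectivity {out.1} {out.2} {y1.1, y1.2} {y2.1} {y2.2}, out.j its boundary
stage w2: inputs (y2, y1, y3), connectivity {out.1} {out.2, y3.1} {y1.1, y1.2} {y2.1} {y2.2} {y3.2}, out.j its boundary


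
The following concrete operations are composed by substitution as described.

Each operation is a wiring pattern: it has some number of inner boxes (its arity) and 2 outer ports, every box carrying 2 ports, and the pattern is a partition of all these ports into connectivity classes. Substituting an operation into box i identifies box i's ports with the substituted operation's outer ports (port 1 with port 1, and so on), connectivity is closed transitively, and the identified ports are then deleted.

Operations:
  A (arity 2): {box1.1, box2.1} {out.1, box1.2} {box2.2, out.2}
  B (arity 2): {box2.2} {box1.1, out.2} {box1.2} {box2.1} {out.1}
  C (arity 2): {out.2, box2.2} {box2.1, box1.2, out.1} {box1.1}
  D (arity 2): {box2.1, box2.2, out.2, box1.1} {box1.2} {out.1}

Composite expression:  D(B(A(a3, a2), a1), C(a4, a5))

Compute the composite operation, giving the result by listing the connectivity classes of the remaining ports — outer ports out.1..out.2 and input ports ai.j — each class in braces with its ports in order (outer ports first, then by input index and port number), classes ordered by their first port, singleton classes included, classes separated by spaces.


{out.1} {out.2, a4.2, a5.1, a5.2} {a1.1} {a1.2} {a2.1, a3.1} {a2.2} {a3.2} {a4.1}


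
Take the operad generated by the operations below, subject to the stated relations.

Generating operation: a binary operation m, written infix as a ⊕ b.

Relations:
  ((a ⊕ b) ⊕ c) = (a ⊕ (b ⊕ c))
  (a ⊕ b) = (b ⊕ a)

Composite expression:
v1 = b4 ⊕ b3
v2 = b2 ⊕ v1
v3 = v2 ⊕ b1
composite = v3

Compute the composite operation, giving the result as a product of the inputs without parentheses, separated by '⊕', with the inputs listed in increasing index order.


b1 ⊕ b2 ⊕ b3 ⊕ b4

Any arrangement under m is one operation, so sort the b-inputs.
(b4 ⊕ b3) flattens to b4 ⊕ b3
(b2 ⊕ (b4 ⊕ b3)) flattens to b2 ⊕ b4 ⊕ b3
((b2 ⊕ (b4 ⊕ b3)) ⊕ b1) flattens to b2 ⊕ b4 ⊕ b3 ⊕ b1
sorting the factors by input index: b1 ⊕ b2 ⊕ b3 ⊕ b4


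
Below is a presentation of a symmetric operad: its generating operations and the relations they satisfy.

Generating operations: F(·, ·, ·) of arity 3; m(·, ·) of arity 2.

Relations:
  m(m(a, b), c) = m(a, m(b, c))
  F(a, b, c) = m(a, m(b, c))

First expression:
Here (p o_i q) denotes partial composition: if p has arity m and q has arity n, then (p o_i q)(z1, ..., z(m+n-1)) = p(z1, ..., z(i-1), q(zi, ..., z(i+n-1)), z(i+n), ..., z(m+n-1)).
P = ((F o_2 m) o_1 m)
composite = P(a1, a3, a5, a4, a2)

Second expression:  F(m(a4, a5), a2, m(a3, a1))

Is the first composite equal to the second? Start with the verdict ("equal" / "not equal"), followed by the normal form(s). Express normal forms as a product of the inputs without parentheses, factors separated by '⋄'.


The first expression, normalized: a1 ⋄ a3 ⋄ a5 ⋄ a4 ⋄ a2
The second expression, normalized: a4 ⋄ a5 ⋄ a2 ⋄ a3 ⋄ a1
Distinct normal forms: not equal.

not equal — first a1 ⋄ a3 ⋄ a5 ⋄ a4 ⋄ a2, second a4 ⋄ a5 ⋄ a2 ⋄ a3 ⋄ a1


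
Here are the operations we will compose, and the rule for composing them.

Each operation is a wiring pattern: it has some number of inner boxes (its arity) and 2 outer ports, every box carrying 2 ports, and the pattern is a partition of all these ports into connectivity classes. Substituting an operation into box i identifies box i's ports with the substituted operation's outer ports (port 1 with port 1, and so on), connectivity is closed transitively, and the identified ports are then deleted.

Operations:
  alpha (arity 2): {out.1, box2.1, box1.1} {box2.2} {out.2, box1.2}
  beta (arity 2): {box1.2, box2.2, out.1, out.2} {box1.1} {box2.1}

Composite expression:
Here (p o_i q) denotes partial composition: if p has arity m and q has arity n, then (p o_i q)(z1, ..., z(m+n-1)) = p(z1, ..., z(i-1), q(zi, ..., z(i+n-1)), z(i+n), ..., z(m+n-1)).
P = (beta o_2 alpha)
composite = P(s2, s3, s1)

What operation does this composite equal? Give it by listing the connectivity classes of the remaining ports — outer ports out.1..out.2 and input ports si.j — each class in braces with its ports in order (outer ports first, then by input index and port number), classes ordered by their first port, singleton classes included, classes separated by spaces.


After gluing at beta, chains via deleted ports link the s-ports.
composing alpha on (s3, s1), with out.j its own outer ports: {out.1, s1.1, s3.1} {out.2, s3.2} {s1.2}
composing beta on (s2, s3, s1), with out.j its own outer ports: {out.1, out.2, s2.2, s3.2} {s1.1, s3.1} {s1.2} {s2.1}

{out.1, out.2, s2.2, s3.2} {s1.1, s3.1} {s1.2} {s2.1}


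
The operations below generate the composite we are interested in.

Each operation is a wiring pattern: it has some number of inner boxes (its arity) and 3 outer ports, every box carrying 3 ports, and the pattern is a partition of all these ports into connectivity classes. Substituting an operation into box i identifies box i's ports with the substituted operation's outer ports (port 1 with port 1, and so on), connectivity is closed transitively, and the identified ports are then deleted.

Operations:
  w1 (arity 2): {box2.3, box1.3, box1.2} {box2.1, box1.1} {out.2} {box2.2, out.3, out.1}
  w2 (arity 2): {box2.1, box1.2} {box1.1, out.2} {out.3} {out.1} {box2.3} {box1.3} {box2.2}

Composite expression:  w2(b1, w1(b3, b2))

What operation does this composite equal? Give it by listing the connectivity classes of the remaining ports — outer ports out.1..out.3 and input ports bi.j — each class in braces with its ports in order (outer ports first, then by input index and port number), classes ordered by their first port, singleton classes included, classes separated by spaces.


Reachability decides: close wires over w2-identified ports.
w1 over (b3, b2) gives {out.1, out.3, b2.2} {out.2} {b2.1, b3.1} {b2.3, b3.2, b3.3}, out.j being that stage's outer ports
w2 over (b1, b3, b2) gives {out.1} {out.2, b1.1} {out.3} {b1.2, b2.2} {b1.3} {b2.1, b3.1} {b2.3, b3.2, b3.3}, out.j being that stage's outer ports

{out.1} {out.2, b1.1} {out.3} {b1.2, b2.2} {b1.3} {b2.1, b3.1} {b2.3, b3.2, b3.3}


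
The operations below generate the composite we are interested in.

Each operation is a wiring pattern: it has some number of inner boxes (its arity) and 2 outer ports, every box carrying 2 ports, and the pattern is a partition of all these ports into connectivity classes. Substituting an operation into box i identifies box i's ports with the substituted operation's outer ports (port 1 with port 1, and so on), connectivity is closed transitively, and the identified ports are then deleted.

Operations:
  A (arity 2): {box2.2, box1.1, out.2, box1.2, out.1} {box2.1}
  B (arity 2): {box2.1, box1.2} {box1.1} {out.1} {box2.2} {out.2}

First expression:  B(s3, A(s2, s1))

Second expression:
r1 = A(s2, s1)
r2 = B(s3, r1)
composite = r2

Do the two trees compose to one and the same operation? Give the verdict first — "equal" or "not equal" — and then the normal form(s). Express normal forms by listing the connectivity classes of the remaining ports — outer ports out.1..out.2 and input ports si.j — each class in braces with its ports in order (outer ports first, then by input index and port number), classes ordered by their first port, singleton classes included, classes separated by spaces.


equal; both compose to {out.1} {out.2} {s1.1} {s1.2, s2.1, s2.2, s3.2} {s3.1}


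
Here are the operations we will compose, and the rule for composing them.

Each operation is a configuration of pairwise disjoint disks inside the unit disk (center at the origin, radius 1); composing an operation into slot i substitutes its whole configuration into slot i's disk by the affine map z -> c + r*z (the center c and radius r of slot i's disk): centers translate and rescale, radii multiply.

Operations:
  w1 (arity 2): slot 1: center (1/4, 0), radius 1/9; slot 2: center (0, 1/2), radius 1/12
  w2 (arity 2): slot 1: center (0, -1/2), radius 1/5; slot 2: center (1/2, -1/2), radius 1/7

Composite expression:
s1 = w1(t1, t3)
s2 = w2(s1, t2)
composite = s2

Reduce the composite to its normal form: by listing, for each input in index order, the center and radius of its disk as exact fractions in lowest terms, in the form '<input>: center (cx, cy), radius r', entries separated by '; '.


Affine substitution under w2: radii multiply and t-centers shift.
t1: after 2 affine steps, its disk has center (1/20, -1/2), radius 1/45
t3: after 2 affine steps, its disk has center (0, -2/5), radius 1/60
t2: after 1 affine step, its disk has center (1/2, -1/2), radius 1/7

t1: center (1/20, -1/2), radius 1/45; t2: center (1/2, -1/2), radius 1/7; t3: center (0, -2/5), radius 1/60


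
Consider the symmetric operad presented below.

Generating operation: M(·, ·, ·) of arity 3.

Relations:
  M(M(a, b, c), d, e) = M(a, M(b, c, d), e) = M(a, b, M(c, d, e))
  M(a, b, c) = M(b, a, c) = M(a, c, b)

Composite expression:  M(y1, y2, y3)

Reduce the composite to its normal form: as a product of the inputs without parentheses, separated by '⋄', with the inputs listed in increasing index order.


y1 ⋄ y2 ⋄ y3

Key point: M commutes, so take the y-inputs in any fixed order.
M(y1, y2, y3) spells out as y1 ⋄ y2 ⋄ y3
the factors in increasing index order: y1 ⋄ y2 ⋄ y3


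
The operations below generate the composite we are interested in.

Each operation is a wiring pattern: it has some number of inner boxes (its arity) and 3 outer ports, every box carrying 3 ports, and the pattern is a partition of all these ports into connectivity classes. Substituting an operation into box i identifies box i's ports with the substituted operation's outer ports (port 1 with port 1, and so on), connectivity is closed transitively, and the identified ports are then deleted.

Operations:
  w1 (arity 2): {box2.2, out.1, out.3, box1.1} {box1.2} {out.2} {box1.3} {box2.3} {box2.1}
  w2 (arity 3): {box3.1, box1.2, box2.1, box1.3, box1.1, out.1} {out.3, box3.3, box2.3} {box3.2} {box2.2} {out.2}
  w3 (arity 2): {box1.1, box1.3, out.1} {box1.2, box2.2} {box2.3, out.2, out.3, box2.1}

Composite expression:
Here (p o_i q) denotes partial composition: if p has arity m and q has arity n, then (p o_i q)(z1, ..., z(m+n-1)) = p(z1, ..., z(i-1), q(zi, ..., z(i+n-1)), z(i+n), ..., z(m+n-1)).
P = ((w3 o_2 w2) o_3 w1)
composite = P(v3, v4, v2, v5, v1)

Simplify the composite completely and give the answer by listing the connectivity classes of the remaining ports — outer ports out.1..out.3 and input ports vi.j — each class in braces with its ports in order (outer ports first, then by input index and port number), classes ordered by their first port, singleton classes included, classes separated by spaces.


Two ports join when wires chain via w3-identified ports.
composing w1 on (v2, v5), with out.j its own outer ports: {out.1, out.3, v2.1, v5.2} {out.2} {v2.2} {v2.3} {v5.1} {v5.3}
composing w2 on (v4, v2, v5, v1), with out.j its own outer ports: {out.1, out.3, v1.1, v1.3, v2.1, v4.1, v4.2, v4.3, v5.2} {out.2} {v1.2} {v2.2} {v2.3} {v5.1} {v5.3}
composing w3 on (v3, v4, v2, v5, v1), with out.j its own outer ports: {out.1, v3.1, v3.3} {out.2, out.3, v1.1, v1.3, v2.1, v4.1, v4.2, v4.3, v5.2} {v1.2} {v2.2} {v2.3} {v3.2} {v5.1} {v5.3}

{out.1, v3.1, v3.3} {out.2, out.3, v1.1, v1.3, v2.1, v4.1, v4.2, v4.3, v5.2} {v1.2} {v2.2} {v2.3} {v3.2} {v5.1} {v5.3}


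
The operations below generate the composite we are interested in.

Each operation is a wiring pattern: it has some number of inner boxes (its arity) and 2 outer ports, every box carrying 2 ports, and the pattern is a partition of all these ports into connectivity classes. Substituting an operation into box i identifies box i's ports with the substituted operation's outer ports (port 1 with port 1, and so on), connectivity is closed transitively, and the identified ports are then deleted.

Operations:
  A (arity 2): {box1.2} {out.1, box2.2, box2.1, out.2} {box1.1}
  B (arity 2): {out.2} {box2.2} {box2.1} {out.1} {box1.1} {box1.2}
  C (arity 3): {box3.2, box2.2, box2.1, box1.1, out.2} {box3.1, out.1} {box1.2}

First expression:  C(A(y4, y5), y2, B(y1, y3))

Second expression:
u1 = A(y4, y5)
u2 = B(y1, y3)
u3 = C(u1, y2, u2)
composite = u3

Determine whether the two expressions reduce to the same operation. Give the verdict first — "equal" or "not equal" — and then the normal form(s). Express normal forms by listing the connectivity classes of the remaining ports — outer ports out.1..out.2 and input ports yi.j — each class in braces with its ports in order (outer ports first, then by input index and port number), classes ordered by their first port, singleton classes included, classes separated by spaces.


equal — both sides give {out.1} {out.2, y2.1, y2.2, y5.1, y5.2} {y1.1} {y1.2} {y3.1} {y3.2} {y4.1} {y4.2}

Reducing the first expression gives {out.1} {out.2, y2.1, y2.2, y5.1, y5.2} {y1.1} {y1.2} {y3.1} {y3.2} {y4.1} {y4.2}
Reducing the second expression gives {out.1} {out.2, y2.1, y2.2, y5.1, y5.2} {y1.1} {y1.2} {y3.1} {y3.2} {y4.1} {y4.2}
Both agree, so they are equal.


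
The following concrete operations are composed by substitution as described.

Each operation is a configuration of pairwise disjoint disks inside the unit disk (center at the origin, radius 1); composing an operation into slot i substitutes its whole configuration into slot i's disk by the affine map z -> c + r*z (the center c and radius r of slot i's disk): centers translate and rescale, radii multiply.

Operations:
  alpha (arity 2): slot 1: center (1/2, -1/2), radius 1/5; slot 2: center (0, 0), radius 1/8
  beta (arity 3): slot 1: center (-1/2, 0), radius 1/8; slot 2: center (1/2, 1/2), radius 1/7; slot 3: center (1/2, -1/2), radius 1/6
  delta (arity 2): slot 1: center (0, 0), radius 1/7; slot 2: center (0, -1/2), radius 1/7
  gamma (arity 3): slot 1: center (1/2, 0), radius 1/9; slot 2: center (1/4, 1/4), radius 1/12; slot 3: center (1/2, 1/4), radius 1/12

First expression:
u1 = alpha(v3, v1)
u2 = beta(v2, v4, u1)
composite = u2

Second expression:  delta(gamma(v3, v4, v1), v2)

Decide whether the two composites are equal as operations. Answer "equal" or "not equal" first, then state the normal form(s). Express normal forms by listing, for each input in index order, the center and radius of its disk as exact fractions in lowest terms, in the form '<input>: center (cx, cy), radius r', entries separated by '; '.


Normal form of the first expression: v1: center (1/2, -1/2), radius 1/48; v2: center (-1/2, 0), radius 1/8; v3: center (7/12, -7/12), radius 1/30; v4: center (1/2, 1/2), radius 1/7
Normal form of the second expression: v1: center (1/14, 1/28), radius 1/84; v2: center (0, -1/2), radius 1/7; v3: center (1/14, 0), radius 1/63; v4: center (1/28, 1/28), radius 1/84
They disagree, so not equal.

not equal; the first gives v1: center (1/2, -1/2), radius 1/48; v2: center (-1/2, 0), radius 1/8; v3: center (7/12, -7/12), radius 1/30; v4: center (1/2, 1/2), radius 1/7 and the second v1: center (1/14, 1/28), radius 1/84; v2: center (0, -1/2), radius 1/7; v3: center (1/14, 0), radius 1/63; v4: center (1/28, 1/28), radius 1/84


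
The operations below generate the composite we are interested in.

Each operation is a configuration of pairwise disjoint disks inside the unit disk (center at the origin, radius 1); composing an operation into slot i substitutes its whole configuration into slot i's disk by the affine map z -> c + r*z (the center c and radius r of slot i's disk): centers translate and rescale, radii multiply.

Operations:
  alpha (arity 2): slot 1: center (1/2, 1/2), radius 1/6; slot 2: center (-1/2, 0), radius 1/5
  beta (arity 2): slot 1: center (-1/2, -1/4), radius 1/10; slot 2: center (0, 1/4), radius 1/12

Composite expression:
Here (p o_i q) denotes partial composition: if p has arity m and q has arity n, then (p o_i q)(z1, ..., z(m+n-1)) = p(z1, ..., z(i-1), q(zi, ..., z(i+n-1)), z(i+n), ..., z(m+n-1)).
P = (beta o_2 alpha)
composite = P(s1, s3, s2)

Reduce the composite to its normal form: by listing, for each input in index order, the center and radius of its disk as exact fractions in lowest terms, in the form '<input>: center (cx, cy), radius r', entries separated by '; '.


s1: center (-1/2, -1/4), radius 1/10; s2: center (-1/24, 1/4), radius 1/60; s3: center (1/24, 7/24), radius 1/72


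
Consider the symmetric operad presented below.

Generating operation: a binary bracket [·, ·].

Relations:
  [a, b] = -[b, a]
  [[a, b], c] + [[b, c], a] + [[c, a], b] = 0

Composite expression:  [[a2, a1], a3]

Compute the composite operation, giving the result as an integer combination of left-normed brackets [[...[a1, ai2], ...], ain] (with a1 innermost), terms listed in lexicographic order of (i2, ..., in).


-[[a1, a2], a3]

Antisymmetry and Jacobi reduce to a1-anchored left-normed brackets.
Composite bracket: [[a2, a1], a3]
Each bracket splits as ab - ba, giving 4 signed words (2^2 = 4).
Collect the words opening with a1:
  a1a2a3 (sign -1) contributes -[[a1, a2], a3]


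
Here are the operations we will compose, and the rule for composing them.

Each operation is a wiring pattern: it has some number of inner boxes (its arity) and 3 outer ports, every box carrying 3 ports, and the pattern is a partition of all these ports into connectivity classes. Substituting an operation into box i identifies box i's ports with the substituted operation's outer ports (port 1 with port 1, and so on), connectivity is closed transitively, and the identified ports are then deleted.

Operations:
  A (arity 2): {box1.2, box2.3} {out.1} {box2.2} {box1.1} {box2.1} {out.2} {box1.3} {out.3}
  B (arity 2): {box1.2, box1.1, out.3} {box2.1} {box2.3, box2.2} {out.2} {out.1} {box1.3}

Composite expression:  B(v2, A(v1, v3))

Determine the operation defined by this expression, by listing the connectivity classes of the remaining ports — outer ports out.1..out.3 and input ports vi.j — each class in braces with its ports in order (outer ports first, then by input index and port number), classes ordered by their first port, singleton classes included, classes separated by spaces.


{out.1} {out.2} {out.3, v2.1, v2.2} {v1.1} {v1.2, v3.3} {v1.3} {v2.3} {v3.1} {v3.2}


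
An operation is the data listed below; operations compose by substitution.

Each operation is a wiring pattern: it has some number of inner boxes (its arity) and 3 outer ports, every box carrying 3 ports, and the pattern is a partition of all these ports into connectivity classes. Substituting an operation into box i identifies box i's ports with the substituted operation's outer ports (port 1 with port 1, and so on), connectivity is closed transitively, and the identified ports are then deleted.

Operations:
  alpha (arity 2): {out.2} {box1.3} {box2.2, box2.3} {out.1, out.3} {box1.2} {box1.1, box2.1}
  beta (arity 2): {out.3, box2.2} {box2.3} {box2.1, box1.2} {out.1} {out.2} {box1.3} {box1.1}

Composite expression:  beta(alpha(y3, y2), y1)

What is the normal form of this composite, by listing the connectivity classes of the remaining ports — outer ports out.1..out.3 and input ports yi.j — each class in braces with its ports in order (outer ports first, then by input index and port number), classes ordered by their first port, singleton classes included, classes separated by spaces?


Substituting into beta glues patterns; closure does the rest.
alpha over (y3, y2) gives {out.1, out.3} {out.2} {y2.1, y3.1} {y2.2, y2.3} {y3.2} {y3.3}, out.j being that stage's outer ports
beta over (y3, y2, y1) gives {out.1} {out.2} {out.3, y1.2} {y1.1} {y1.3} {y2.1, y3.1} {y2.2, y2.3} {y3.2} {y3.3}, out.j being that stage's outer ports

{out.1} {out.2} {out.3, y1.2} {y1.1} {y1.3} {y2.1, y3.1} {y2.2, y2.3} {y3.2} {y3.3}


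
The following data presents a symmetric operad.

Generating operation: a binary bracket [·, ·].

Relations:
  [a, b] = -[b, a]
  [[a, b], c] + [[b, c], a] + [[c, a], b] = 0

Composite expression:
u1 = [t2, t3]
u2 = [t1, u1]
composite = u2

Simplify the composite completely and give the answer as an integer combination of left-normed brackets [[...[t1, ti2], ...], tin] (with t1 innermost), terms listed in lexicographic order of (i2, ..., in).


[[t1, t2], t3] - [[t1, t3], t2]

Skip Jacobi rewriting: expand, keep t1-initial words, read off terms.
Composite bracket: [t1, [t2, t3]]
Applying ab - ba throughout gives 4 signed words (2^2 = 4).
Coefficients come from the t1-initial words:
  t1t2t3 (sign +1) contributes +[[t1, t2], t3]
  t1t3t2 (sign -1) contributes -[[t1, t3], t2]


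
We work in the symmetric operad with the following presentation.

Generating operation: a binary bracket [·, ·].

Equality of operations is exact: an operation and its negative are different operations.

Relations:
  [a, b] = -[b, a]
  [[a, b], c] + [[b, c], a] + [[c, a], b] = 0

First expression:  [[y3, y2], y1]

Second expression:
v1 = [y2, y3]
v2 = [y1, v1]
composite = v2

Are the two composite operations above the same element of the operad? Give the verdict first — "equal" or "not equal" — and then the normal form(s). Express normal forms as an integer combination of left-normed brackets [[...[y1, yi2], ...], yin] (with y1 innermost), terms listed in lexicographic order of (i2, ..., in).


equal; the common form is [[y1, y2], y3] - [[y1, y3], y2]

The first expression reduces to [[y1, y2], y3] - [[y1, y3], y2]
The second expression reduces to [[y1, y2], y3] - [[y1, y3], y2]
The forms coincide; equal.


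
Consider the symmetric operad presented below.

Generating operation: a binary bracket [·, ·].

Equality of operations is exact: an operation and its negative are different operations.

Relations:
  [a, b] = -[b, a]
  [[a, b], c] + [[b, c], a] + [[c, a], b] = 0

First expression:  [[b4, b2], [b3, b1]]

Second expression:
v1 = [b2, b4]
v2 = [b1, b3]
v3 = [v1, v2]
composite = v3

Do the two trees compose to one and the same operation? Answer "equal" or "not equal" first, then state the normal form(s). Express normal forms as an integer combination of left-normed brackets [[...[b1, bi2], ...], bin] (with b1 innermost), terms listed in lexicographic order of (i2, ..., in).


The first composite normalizes to -[[[b1, b3], b2], b4] + [[[b1, b3], b4], b2]
The second composite normalizes to -[[[b1, b3], b2], b4] + [[[b1, b3], b4], b2]
The normal forms match — equal.

equal; both compose to -[[[b1, b3], b2], b4] + [[[b1, b3], b4], b2]


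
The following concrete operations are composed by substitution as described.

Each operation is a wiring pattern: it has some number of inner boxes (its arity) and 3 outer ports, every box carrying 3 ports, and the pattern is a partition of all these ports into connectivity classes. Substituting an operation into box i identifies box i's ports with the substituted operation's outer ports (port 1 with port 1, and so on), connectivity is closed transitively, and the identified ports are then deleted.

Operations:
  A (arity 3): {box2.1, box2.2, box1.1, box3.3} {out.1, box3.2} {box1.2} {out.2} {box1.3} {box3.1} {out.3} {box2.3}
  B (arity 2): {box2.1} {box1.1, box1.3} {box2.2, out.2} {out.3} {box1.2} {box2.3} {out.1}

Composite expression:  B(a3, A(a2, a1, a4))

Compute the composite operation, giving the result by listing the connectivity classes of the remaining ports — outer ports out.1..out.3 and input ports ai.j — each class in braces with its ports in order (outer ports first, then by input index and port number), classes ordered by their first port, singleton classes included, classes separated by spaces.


{out.1} {out.2} {out.3} {a1.1, a1.2, a2.1, a4.3} {a1.3} {a2.2} {a2.3} {a3.1, a3.3} {a3.2} {a4.1} {a4.2}

Two ports join when wires chain via B-identified ports.
A over (a2, a1, a4) gives {out.1, a4.2} {out.2} {out.3} {a1.1, a1.2, a2.1, a4.3} {a1.3} {a2.2} {a2.3} {a4.1}, out.j being that stage's outer ports
B over (a3, a2, a1, a4) gives {out.1} {out.2} {out.3} {a1.1, a1.2, a2.1, a4.3} {a1.3} {a2.2} {a2.3} {a3.1, a3.3} {a3.2} {a4.1} {a4.2}, out.j being that stage's outer ports


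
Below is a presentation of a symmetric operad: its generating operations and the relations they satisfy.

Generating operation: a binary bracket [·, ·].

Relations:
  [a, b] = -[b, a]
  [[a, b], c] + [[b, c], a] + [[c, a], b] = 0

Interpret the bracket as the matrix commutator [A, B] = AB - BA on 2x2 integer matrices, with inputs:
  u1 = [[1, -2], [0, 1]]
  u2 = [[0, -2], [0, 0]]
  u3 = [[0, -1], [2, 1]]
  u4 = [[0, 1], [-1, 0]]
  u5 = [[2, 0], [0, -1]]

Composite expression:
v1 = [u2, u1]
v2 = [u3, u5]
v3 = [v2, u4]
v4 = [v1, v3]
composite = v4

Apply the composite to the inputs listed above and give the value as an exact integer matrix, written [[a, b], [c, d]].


[[0, 0], [0, 0]]

[u2, u1] = [[0, 0], [0, 0]]
[u3, u5] = [[0, 3], [6, 0]]
[[u3, u5], u4] = [[-9, 0], [0, 9]]
[[u2, u1], [[u3, u5], u4]] = [[0, 0], [0, 0]]


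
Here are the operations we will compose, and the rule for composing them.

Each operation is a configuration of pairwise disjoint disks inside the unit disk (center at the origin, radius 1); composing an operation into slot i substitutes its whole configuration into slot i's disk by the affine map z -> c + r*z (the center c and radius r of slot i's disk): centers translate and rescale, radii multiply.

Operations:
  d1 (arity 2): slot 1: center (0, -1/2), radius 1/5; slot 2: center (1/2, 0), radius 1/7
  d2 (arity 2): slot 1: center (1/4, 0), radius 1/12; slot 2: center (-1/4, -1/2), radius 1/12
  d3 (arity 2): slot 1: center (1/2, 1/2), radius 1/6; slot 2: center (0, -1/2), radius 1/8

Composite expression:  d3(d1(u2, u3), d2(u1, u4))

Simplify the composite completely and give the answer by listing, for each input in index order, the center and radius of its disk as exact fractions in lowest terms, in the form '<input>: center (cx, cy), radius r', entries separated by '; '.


Below d3, radii multiply path by path; the u-disk centers shift.
tracing u2 down its 2-map path: center (1/2, 5/12), radius 1/30
tracing u3 down its 2-map path: center (7/12, 1/2), radius 1/42
tracing u1 down its 2-map path: center (1/32, -1/2), radius 1/96
tracing u4 down its 2-map path: center (-1/32, -9/16), radius 1/96

u1: center (1/32, -1/2), radius 1/96; u2: center (1/2, 5/12), radius 1/30; u3: center (7/12, 1/2), radius 1/42; u4: center (-1/32, -9/16), radius 1/96


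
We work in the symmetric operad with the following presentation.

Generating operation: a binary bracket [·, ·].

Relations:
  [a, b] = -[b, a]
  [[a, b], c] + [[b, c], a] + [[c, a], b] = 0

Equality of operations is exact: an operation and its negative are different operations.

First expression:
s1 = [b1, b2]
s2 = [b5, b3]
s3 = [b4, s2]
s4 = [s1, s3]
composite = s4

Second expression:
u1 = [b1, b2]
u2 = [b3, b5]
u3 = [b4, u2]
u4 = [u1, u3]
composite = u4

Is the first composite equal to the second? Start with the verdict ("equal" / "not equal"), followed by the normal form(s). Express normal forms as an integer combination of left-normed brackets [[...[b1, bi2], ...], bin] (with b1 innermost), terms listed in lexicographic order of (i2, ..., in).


The first expression reduces to [[[[b1, b2], b3], b5], b4] - [[[[b1, b2], b4], b3], b5] + [[[[b1, b2], b4], b5], b3] - [[[[b1, b2], b5], b3], b4]
The second expression reduces to -[[[[b1, b2], b3], b5], b4] + [[[[b1, b2], b4], b3], b5] - [[[[b1, b2], b4], b5], b3] + [[[[b1, b2], b5], b3], b4]
The forms do not match — not equal.

not equal; first: [[[[b1, b2], b3], b5], b4] - [[[[b1, b2], b4], b3], b5] + [[[[b1, b2], b4], b5], b3] - [[[[b1, b2], b5], b3], b4]; second: -[[[[b1, b2], b3], b5], b4] + [[[[b1, b2], b4], b3], b5] - [[[[b1, b2], b4], b5], b3] + [[[[b1, b2], b5], b3], b4]


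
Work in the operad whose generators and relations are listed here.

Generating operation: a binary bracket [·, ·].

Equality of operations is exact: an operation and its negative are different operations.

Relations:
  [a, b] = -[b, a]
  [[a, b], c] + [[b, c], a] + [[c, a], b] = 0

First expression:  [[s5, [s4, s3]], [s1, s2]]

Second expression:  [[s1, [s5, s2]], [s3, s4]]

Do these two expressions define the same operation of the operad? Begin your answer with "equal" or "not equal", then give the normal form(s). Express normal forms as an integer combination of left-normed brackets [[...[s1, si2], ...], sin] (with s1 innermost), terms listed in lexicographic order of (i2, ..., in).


not equal: they reduce to -[[[[s1, s2], s3], s4], s5] + [[[[s1, s2], s4], s3], s5] + [[[[s1, s2], s5], s3], s4] - [[[[s1, s2], s5], s4], s3] and -[[[[s1, s2], s5], s3], s4] + [[[[s1, s2], s5], s4], s3] + [[[[s1, s5], s2], s3], s4] - [[[[s1, s5], s2], s4], s3]

The first composite normalizes to -[[[[s1, s2], s3], s4], s5] + [[[[s1, s2], s4], s3], s5] + [[[[s1, s2], s5], s3], s4] - [[[[s1, s2], s5], s4], s3]
The second composite normalizes to -[[[[s1, s2], s5], s3], s4] + [[[[s1, s2], s5], s4], s3] + [[[[s1, s5], s2], s3], s4] - [[[[s1, s5], s2], s4], s3]
No match — not equal.


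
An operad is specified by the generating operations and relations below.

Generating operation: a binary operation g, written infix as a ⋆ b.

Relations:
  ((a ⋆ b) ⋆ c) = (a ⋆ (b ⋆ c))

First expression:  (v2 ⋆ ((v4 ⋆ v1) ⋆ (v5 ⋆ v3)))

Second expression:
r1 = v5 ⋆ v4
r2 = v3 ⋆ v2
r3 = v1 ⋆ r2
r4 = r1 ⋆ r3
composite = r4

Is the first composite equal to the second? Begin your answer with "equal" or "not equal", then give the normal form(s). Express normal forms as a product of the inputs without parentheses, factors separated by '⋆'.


The first composite normalizes to v2 ⋆ v4 ⋆ v1 ⋆ v5 ⋆ v3
The second composite normalizes to v5 ⋆ v4 ⋆ v1 ⋆ v3 ⋆ v2
Distinct normal forms: not equal.

not equal: they reduce to v2 ⋆ v4 ⋆ v1 ⋆ v5 ⋆ v3 and v5 ⋆ v4 ⋆ v1 ⋆ v3 ⋆ v2


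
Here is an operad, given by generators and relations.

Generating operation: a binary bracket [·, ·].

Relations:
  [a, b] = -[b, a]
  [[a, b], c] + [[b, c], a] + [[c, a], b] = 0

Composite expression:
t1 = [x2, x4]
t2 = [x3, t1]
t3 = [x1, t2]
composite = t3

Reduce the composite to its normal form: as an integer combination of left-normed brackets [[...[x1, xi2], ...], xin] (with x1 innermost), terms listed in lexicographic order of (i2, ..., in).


-[[[x1, x2], x4], x3] + [[[x1, x3], x2], x4] - [[[x1, x3], x4], x2] + [[[x1, x4], x2], x3]

Antisymmetry and Jacobi reduce to x1-anchored left-normed brackets.
Composite bracket: [x1, [x3, [x2, x4]]]
Expanding via [a, b] = ab - ba: 8 signed words (2^3 = 8).
Coefficients come from the x1-initial words:
  x1x2x4x3 appears with sign -1, giving the term -[[[x1, x2], x4], x3]
  x1x3x2x4 appears with sign +1, giving the term +[[[x1, x3], x2], x4]
  x1x3x4x2 appears with sign -1, giving the term -[[[x1, x3], x4], x2]
  x1x4x2x3 appears with sign +1, giving the term +[[[x1, x4], x2], x3]


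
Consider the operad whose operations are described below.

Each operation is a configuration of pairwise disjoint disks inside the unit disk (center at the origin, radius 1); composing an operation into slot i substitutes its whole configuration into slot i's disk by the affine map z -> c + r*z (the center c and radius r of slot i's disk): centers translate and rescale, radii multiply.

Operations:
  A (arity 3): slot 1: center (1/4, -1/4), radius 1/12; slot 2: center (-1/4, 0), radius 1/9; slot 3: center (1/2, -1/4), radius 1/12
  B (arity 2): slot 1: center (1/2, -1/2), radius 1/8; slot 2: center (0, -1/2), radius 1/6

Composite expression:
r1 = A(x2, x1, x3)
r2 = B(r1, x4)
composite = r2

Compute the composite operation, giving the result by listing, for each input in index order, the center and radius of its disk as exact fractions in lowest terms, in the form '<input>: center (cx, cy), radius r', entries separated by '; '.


x1: center (15/32, -1/2), radius 1/72; x2: center (17/32, -17/32), radius 1/96; x3: center (9/16, -17/32), radius 1/96; x4: center (0, -1/2), radius 1/6

Nesting under B composes maps z -> c + r*z down each x-path.
input x2: applying the 2 nested substitutions gives center (17/32, -17/32), radius 1/96
input x1: applying the 2 nested substitutions gives center (15/32, -1/2), radius 1/72
input x3: applying the 2 nested substitutions gives center (9/16, -17/32), radius 1/96
input x4: applying the 1 nested substitution gives center (0, -1/2), radius 1/6


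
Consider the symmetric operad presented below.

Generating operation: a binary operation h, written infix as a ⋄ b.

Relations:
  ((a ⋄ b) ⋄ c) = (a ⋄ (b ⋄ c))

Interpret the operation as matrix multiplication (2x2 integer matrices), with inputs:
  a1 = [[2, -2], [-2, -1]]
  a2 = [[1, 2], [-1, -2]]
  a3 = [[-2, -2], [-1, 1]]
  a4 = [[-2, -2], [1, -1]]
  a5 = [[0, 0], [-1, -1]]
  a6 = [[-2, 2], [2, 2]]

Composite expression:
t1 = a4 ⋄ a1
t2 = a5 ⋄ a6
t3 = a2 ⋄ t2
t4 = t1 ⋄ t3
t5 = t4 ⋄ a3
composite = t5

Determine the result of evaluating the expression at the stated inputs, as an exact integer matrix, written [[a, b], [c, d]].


[[-48, 48], [40, -40]]

(a4 ⋄ a1) = [[0, 6], [4, -1]]
(a5 ⋄ a6) = [[0, 0], [0, -4]]
(a2 ⋄ (a5 ⋄ a6)) = [[0, -8], [0, 8]]
((a4 ⋄ a1) ⋄ (a2 ⋄ (a5 ⋄ a6))) = [[0, 48], [0, -40]]
(((a4 ⋄ a1) ⋄ (a2 ⋄ (a5 ⋄ a6))) ⋄ a3) = [[-48, 48], [40, -40]]


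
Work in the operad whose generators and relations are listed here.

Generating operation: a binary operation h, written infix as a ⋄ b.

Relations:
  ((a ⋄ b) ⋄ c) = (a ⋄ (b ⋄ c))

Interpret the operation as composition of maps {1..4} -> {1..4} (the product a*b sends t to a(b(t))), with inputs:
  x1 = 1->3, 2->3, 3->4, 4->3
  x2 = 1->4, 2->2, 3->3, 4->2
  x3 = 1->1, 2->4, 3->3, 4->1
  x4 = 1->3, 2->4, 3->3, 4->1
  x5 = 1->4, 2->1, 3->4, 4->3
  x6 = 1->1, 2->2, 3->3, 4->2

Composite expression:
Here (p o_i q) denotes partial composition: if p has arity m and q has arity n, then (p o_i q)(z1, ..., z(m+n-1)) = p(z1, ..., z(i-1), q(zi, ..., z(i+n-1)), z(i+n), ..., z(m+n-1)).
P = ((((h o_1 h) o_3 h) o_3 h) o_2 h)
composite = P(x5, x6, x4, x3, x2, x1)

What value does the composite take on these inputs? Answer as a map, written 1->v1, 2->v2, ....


1->4, 2->4, 3->4, 4->4

(x6 ⋄ x4) = 1->3, 2->2, 3->3, 4->1
(x5 ⋄ (x6 ⋄ x4)) = 1->4, 2->1, 3->4, 4->4
(x3 ⋄ x2) = 1->1, 2->4, 3->3, 4->4
((x3 ⋄ x2) ⋄ x1) = 1->3, 2->3, 3->4, 4->3
((x5 ⋄ (x6 ⋄ x4)) ⋄ ((x3 ⋄ x2) ⋄ x1)) = 1->4, 2->4, 3->4, 4->4


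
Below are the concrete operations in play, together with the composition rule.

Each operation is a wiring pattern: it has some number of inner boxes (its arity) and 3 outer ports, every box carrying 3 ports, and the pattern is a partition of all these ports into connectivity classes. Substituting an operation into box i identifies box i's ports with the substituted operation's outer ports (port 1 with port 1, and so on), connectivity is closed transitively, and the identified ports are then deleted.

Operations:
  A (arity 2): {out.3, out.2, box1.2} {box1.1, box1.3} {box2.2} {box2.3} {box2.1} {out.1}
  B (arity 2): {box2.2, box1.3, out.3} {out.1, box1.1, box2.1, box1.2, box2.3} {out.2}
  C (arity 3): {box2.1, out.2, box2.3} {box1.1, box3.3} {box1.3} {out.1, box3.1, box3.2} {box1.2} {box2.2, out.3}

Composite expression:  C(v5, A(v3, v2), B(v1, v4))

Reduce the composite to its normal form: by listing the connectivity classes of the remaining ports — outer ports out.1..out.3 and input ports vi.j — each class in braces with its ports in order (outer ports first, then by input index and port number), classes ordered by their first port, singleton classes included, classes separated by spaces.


{out.1, v1.1, v1.2, v4.1, v4.3} {out.2, out.3, v3.2} {v1.3, v4.2, v5.1} {v2.1} {v2.2} {v2.3} {v3.1, v3.3} {v5.2} {v5.3}
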